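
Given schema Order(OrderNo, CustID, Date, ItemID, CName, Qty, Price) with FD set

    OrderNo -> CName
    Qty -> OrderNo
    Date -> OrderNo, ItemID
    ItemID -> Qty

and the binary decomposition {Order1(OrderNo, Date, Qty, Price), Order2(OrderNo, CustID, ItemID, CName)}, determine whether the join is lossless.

No

Common attributes: Order1 ∩ Order2 = {OrderNo}.
Closure of {OrderNo}: OrderNo → CName applies, adding CName. So (OrderNo)⁺ = {OrderNo, CName}.
The closure contains neither all of Order1 = {OrderNo, Date, Qty, Price} nor all of Order2 = {OrderNo, CustID, ItemID, CName}, so the common attributes are not a superkey of either fragment. The join is lossy.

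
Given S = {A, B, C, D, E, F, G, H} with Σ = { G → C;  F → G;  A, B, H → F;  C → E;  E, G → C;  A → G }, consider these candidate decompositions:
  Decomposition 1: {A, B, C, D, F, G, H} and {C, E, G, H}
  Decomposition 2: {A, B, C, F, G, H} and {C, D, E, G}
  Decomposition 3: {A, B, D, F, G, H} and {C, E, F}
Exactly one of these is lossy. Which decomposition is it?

Decomposition 2

Decomposition 1: common = {C, G, H}, closure = {C, E, G, H} → lossless.
Decomposition 2: common = {C, G}, closure = {C, E, G} → lossy.
Decomposition 3: common = {F}, closure = {C, E, F, G} → lossless.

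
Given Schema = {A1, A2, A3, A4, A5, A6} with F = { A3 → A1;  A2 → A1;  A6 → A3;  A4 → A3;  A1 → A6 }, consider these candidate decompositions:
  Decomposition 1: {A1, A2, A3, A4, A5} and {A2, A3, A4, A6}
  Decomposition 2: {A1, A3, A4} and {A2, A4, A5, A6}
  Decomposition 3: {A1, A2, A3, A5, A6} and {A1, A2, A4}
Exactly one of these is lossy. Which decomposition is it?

Decomposition 1: common = {A2, A3, A4}, closure = {A1, A2, A3, A4, A6} → lossless.
Decomposition 2: common = {A4}, closure = {A1, A3, A4, A6} → lossless.
Decomposition 3: common = {A1, A2}, closure = {A1, A2, A3, A6} → lossy.

Decomposition 3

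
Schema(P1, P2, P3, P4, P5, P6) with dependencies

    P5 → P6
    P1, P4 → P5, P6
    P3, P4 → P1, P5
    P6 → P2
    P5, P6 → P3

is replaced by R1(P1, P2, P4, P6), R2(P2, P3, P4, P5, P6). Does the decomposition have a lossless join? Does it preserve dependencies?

Lossless test: (P2, P4, P6)⁺ = {P2, P4, P6}, which is a superkey of neither fragment — lossy.
Dependency preservation: the restricted closure of {P1, P4} across the fragments never reaches {P5, P6}, so P1, P4 → P5, P6 cannot be enforced without a join — not preserved.

lossy and not dependency-preserving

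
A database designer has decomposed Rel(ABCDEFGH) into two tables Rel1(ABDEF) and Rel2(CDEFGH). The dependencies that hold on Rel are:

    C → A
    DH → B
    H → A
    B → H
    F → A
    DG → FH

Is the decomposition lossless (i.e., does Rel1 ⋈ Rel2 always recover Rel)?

Common attributes: Rel1 ∩ Rel2 = {DEF}.
Closure of {DEF}: F → A applies, adding A. So (DEF)⁺ = {ADEF}.
The closure contains neither all of Rel1 = {ABDEF} nor all of Rel2 = {CDEFGH}, so the common attributes are not a superkey of either fragment. The join is lossy.

No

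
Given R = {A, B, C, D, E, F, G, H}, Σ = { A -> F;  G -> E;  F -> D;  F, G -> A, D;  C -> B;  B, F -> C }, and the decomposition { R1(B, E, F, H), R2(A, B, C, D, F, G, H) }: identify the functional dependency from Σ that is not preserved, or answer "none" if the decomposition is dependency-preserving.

G -> E

Check G → E: no single fragment contains all of {E, G}, and the restricted closure of {G} across the fragments never reaches {E}.
A → F is preserved.
F → D is preserved.
F, G → A, D is preserved.
C → B is preserved.
B, F → C is preserved.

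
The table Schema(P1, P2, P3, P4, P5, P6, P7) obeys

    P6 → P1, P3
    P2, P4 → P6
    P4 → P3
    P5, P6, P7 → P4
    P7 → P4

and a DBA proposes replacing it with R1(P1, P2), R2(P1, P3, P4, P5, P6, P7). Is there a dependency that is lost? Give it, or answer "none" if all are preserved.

Check P2, P4 → P6: no single fragment contains all of {P2, P4, P6}, and the restricted closure of {P2, P4} across the fragments never reaches {P6}.
P6 → P1, P3 is preserved.
P4 → P3 is preserved.
P5, P6, P7 → P4 is preserved.
P7 → P4 is preserved.

P2, P4 → P6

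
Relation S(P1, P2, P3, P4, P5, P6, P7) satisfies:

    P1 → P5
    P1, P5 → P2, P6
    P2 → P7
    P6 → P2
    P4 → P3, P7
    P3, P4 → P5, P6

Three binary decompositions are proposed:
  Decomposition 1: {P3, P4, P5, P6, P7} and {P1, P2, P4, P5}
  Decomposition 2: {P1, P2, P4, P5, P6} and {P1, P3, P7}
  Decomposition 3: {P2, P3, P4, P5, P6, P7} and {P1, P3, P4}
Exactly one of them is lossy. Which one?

Decomposition 2

Decomposition 1: common = {P4, P5}, closure = {P2, P3, P4, P5, P6, P7} → lossless.
Decomposition 2: common = {P1}, closure = {P1, P2, P5, P6, P7} → lossy.
Decomposition 3: common = {P3, P4}, closure = {P2, P3, P4, P5, P6, P7} → lossless.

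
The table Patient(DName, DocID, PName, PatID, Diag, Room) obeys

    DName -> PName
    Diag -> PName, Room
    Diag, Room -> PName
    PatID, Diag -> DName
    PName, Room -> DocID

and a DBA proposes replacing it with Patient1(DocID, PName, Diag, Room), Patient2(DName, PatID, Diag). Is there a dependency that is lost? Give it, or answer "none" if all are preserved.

DName -> PName

Check DName → PName: no single fragment contains all of {DName, PName}, and the restricted closure of {DName} across the fragments never reaches {PName}.
Diag → PName, Room is preserved.
Diag, Room → PName is preserved.
PatID, Diag → DName is preserved.
PName, Room → DocID is preserved.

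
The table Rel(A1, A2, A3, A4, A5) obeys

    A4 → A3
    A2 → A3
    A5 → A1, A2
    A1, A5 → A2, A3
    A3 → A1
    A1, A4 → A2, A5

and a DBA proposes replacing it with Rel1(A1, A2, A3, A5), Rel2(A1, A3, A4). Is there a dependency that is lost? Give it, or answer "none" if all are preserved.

Check A1, A4 → A2, A5: no single fragment contains all of {A1, A2, A4, A5}, and the restricted closure of {A1, A4} across the fragments never reaches {A2, A5}.
A4 → A3 is preserved.
A2 → A3 is preserved.
A5 → A1, A2 is preserved.
A1, A5 → A2, A3 is preserved.
A3 → A1 is preserved.

A1, A4 → A2, A5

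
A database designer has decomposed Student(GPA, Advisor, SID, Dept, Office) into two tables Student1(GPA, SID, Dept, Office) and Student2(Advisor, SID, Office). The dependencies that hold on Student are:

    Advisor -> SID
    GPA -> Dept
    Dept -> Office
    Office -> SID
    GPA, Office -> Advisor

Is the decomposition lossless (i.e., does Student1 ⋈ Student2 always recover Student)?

Common attributes: Student1 ∩ Student2 = {SID, Office}.
No dependency enlarges {SID, Office}, so (SID, Office)⁺ = {SID, Office}.
The closure contains neither all of Student1 = {GPA, SID, Dept, Office} nor all of Student2 = {Advisor, SID, Office}, so the common attributes are not a superkey of either fragment. The join is lossy.

No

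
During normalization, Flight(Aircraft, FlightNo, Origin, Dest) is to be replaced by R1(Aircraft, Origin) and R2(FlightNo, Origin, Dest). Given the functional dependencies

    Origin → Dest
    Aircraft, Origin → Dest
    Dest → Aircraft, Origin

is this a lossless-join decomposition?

Yes

Common attributes: R1 ∩ R2 = {Origin}.
Closure of {Origin}: Origin → Dest applies, adding Dest; Dest → Aircraft, Origin applies, adding Aircraft. So (Origin)⁺ = {Aircraft, Origin, Dest}.
This closure contains every attribute of R1, so R1 ∩ R2 → R1. The join is lossless.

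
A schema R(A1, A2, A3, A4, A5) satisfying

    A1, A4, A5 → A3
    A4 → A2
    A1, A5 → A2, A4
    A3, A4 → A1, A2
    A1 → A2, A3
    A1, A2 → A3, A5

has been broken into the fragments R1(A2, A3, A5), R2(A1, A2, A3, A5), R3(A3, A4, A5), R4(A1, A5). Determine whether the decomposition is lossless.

Chase test. Columns are A1, A2, A3, A4, A5; row i has aⱼ where attribute j ∈ Ri, else bᵢⱼ.
Initial tableau (one row per fragment):
  row 1: b11 a2 a3 b14 a5
  row 2: a1 a2 a3 b24 a5
  row 3: b31 b32 a3 a4 a5
  row 4: a1 b42 b43 b44 a5
Rows 2 and 4 agree on A1, A5; apply A1, A5→A2, A4 and equate their A2, A4 entries.
Rows 2 and 4 agree on A1; apply A1→A2, A3 and equate their A2, A3 entries.
No row becomes fully distinguished — the join is lossy.

No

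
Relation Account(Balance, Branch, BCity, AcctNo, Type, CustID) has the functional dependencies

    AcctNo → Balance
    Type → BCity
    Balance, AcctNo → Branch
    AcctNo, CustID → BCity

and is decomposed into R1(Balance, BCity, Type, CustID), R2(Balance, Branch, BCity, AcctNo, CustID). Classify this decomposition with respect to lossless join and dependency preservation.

Lossless test: (Balance, BCity, CustID)⁺ = {Balance, BCity, CustID}, which is a superkey of neither fragment — lossy.
Dependency preservation: every FD's attributes lie within a single fragment, so each can be enforced locally — preserved.

lossy but dependency-preserving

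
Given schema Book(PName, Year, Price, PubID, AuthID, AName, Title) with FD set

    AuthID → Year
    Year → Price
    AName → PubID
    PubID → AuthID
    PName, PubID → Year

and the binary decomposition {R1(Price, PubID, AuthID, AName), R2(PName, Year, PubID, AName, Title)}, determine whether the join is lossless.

Common attributes: R1 ∩ R2 = {PubID, AName}.
Closure of {PubID, AName}: PubID → AuthID applies, adding AuthID; AuthID → Year applies, adding Year; Year → Price applies, adding Price. So (PubID, AName)⁺ = {Year, Price, PubID, AuthID, AName}.
This closure contains every attribute of R1, so R1 ∩ R2 → R1. The join is lossless.

Yes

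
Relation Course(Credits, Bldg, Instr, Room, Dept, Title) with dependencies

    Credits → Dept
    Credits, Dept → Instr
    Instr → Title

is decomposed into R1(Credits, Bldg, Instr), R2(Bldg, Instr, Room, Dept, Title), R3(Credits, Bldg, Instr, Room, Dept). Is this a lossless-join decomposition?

Chase test. Columns are Credits, Bldg, Instr, Room, Dept, Title; row i has aⱼ where attribute j ∈ Ri, else bᵢⱼ.
Initial tableau (one row per fragment):
  row 1: a1 a2 a3 b14 b15 b16
  row 2: b21 a2 a3 a4 a5 a6
  row 3: a1 a2 a3 a4 a5 b36
Rows 1 and 3 agree on Credits; apply Credits→Dept and equate their Dept entries.
Rows 1 and 2 agree on Instr; apply Instr→Title and equate their Title entries.
Rows 1 and 3 agree on Instr; apply Instr→Title and equate their Title entries.
Row 3 is now all distinguished symbols — the join is lossless.

Yes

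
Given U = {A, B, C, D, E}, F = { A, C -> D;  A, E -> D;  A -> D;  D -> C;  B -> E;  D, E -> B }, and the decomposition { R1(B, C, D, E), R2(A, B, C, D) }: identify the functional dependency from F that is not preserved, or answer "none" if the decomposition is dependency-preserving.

none

A, C → D lies within R2.
A, E → D: restricted closure across fragments reaches D.
A → D lies within R2.
D → C lies within R1.
B → E lies within R1.
D, E → B lies within R1.
Every dependency is enforceable on the fragments, so the decomposition is dependency-preserving.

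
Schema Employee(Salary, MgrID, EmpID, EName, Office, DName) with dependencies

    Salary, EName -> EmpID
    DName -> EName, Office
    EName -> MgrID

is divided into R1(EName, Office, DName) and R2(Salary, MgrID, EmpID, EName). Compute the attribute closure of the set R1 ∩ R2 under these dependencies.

R1 ∩ R2 = {EName}.
EName → MgrID applies, adding MgrID
Closure: {MgrID, EName}.

MgrID, EName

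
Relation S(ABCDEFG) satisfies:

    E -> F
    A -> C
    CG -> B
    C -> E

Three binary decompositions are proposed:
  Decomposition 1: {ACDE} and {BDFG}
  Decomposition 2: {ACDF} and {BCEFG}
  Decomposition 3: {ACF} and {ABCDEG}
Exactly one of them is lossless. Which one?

Decomposition 1: common = {D}, closure = {D} → lossy.
Decomposition 2: common = {CF}, closure = {CEF} → lossy.
Decomposition 3: common = {AC}, closure = {ACEF} → lossless.

Decomposition 3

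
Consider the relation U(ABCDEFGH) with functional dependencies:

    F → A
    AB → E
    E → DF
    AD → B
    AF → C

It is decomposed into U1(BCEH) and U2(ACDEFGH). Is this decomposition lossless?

Common attributes: U1 ∩ U2 = {CEH}.
Closure of {CEH}: E → DF applies, adding DF; F → A applies, adding A; AD → B applies, adding B. So (CEH)⁺ = {ABCDEFH}.
This closure contains every attribute of U1, so U1 ∩ U2 → U1. The join is lossless.

Yes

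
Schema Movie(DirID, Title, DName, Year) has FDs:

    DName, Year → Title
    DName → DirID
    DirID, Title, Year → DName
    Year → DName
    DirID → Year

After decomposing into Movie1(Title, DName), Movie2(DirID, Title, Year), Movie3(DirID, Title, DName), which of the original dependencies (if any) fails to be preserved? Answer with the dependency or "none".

DName, Year → Title: restricted closure across fragments reaches Title.
DName → DirID lies within Movie3.
DirID, Title, Year → DName: restricted closure across fragments reaches DName.
Year → DName: restricted closure across fragments reaches DName.
DirID → Year lies within Movie2.
Every dependency is enforceable on the fragments, so the decomposition is dependency-preserving.

none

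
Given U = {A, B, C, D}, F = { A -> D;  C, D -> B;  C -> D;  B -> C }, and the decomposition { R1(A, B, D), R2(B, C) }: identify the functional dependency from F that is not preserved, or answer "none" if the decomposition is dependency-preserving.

A → D lies within R1.
C, D → B: restricted closure across fragments reaches B.
C → D: restricted closure across fragments reaches D.
B → C lies within R2.
Every dependency is enforceable on the fragments, so the decomposition is dependency-preserving.

none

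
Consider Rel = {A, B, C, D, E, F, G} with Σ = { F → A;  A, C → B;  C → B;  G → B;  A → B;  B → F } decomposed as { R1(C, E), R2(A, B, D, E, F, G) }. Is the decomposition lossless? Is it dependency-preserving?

lossy and not dependency-preserving

Lossless test: (E)⁺ = {E}, which is a superkey of neither fragment — lossy.
Dependency preservation: the restricted closure of {C} across the fragments never reaches {B}, so C → B cannot be enforced without a join — not preserved.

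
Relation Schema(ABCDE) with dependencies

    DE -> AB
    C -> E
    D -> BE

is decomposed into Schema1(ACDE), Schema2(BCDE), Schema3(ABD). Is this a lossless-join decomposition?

Chase test. Columns are ABCDE; row i has aⱼ where attribute j ∈ Schemai, else bᵢⱼ.
Initial tableau (one row per fragment):
  row 1: a1 b12 a3 a4 a5
  row 2: b21 a2 a3 a4 a5
  row 3: a1 a2 b33 a4 b35
Rows 1 and 2 agree on DE; apply DE→AB and equate their AB entries.
Rows 1 and 3 agree on D; apply D→BE and equate their BE entries.
Row 1 is now all distinguished symbols — the join is lossless.

Yes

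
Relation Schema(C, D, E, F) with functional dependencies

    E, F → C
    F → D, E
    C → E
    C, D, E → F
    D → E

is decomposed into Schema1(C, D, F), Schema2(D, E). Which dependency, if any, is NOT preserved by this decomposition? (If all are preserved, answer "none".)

C → E

Check C → E: no single fragment contains all of {C, E}, and the restricted closure of {C} across the fragments never reaches {E}.
E, F → C is preserved.
F → D, E is preserved.
C, D, E → F is preserved.
D → E is preserved.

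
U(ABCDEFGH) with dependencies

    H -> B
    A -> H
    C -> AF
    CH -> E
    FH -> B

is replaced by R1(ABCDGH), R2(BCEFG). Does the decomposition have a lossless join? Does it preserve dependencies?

Lossless test: (BCG)⁺ = {ABCEFGH}, which contains all of one fragment — lossless.
Dependency preservation: C → AF; CH → E; FH → B are not contained in any single fragment, but the restricted closure of each left-hand side across the fragments still reaches the right-hand side; the remaining FDs each lie inside some fragment. All dependencies are preserved.

lossless and dependency-preserving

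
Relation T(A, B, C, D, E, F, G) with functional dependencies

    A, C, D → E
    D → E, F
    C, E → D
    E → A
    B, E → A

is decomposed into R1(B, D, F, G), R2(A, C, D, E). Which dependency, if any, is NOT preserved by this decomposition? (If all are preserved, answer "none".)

A, C, D → E lies within R2.
D → E, F: restricted closure across fragments reaches E, F.
C, E → D lies within R2.
E → A lies within R2.
B, E → A: restricted closure across fragments reaches A.
Every dependency is enforceable on the fragments, so the decomposition is dependency-preserving.

none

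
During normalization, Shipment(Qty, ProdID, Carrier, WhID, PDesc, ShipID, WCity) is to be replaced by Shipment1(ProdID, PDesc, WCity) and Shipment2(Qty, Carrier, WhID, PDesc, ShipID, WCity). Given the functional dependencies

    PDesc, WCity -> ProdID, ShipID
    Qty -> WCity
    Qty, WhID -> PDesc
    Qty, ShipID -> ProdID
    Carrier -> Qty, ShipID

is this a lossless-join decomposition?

Common attributes: Shipment1 ∩ Shipment2 = {PDesc, WCity}.
Closure of {PDesc, WCity}: PDesc, WCity → ProdID, ShipID applies, adding ProdID, ShipID. So (PDesc, WCity)⁺ = {ProdID, PDesc, ShipID, WCity}.
This closure contains every attribute of Shipment1, so Shipment1 ∩ Shipment2 → Shipment1. The join is lossless.

Yes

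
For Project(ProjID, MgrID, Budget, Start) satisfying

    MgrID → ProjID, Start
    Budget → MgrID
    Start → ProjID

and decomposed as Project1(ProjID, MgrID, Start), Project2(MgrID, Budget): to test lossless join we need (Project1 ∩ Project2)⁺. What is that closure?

ProjID, MgrID, Start

Project1 ∩ Project2 = {MgrID}.
MgrID → ProjID, Start applies, adding ProjID, Start
Closure: {ProjID, MgrID, Start}.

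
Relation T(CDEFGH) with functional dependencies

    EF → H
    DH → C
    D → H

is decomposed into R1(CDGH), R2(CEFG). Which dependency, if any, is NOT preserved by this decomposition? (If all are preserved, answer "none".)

EF → H

Check EF → H: no single fragment contains all of {EFH}, and the restricted closure of {EF} across the fragments never reaches {H}.
DH → C is preserved.
D → H is preserved.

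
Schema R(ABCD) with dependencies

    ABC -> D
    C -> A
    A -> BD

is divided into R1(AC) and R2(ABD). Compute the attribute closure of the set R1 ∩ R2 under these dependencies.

ABD

R1 ∩ R2 = {A}.
A → BD applies, adding BD
Closure: {ABD}.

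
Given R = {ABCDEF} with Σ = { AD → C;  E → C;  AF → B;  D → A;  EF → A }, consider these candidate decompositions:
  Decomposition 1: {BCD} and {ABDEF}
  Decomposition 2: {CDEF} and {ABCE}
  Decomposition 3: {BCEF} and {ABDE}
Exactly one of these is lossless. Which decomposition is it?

Decomposition 1: common = {BD}, closure = {ABCD} → lossless.
Decomposition 2: common = {CE}, closure = {CE} → lossy.
Decomposition 3: common = {BE}, closure = {BCE} → lossy.

Decomposition 1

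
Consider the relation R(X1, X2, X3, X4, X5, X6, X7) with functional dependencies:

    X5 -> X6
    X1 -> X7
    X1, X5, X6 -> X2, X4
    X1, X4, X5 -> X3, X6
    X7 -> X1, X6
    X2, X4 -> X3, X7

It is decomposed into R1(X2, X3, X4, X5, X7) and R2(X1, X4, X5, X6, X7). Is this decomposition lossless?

Yes

Common attributes: R1 ∩ R2 = {X4, X5, X7}.
Closure of {X4, X5, X7}: X5 → X6 applies, adding X6; X7 → X1, X6 applies, adding X1; X1, X5, X6 → X2, X4 applies, adding X2; X1, X4, X5 → X3, X6 applies, adding X3. So (X4, X5, X7)⁺ = {X1, X2, X3, X4, X5, X6, X7}.
This closure contains every attribute of R1, so R1 ∩ R2 → R1. The join is lossless.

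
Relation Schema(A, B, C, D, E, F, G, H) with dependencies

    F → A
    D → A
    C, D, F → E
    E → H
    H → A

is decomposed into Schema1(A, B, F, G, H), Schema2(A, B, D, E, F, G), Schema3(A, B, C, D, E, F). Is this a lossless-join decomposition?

No

Chase test. Columns are A, B, C, D, E, F, G, H; row i has aⱼ where attribute j ∈ Schemai, else bᵢⱼ.
Initial tableau (one row per fragment):
  row 1: a1 a2 b13 b14 b15 a6 a7 a8
  row 2: a1 a2 b23 a4 a5 a6 a7 b28
  row 3: a1 a2 a3 a4 a5 a6 b37 b38
Rows 2 and 3 agree on E; apply E→H and equate their H entries.
No row becomes fully distinguished — the join is lossy.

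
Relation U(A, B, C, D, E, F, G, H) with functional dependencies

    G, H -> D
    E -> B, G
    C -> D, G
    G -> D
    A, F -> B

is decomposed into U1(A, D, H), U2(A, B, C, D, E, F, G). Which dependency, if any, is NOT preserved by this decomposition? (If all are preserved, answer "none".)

G, H → D: restricted closure across fragments reaches D.
E → B, G lies within U2.
C → D, G lies within U2.
G → D lies within U2.
A, F → B lies within U2.
Every dependency is enforceable on the fragments, so the decomposition is dependency-preserving.

none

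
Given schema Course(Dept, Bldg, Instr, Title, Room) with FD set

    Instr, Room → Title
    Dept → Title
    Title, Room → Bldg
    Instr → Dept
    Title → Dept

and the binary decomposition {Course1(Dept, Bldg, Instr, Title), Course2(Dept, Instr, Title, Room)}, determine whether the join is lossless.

No

Common attributes: Course1 ∩ Course2 = {Dept, Instr, Title}.
No dependency enlarges {Dept, Instr, Title}, so (Dept, Instr, Title)⁺ = {Dept, Instr, Title}.
The closure contains neither all of Course1 = {Dept, Bldg, Instr, Title} nor all of Course2 = {Dept, Instr, Title, Room}, so the common attributes are not a superkey of either fragment. The join is lossy.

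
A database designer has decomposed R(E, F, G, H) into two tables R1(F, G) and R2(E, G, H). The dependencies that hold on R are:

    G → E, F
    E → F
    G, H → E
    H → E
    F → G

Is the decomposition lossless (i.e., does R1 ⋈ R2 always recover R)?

Yes

Common attributes: R1 ∩ R2 = {G}.
Closure of {G}: G → E, F applies, adding E, F. So (G)⁺ = {E, F, G}.
This closure contains every attribute of R1, so R1 ∩ R2 → R1. The join is lossless.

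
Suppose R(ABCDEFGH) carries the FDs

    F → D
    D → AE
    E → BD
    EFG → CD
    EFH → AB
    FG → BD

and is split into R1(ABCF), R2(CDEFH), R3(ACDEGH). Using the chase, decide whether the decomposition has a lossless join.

Chase test. Columns are ABCDEFGH; row i has aⱼ where attribute j ∈ Ri, else bᵢⱼ.
Initial tableau (one row per fragment):
  row 1: a1 a2 a3 b14 b15 a6 b17 b18
  row 2: b21 b22 a3 a4 a5 a6 b27 a8
  row 3: a1 b32 a3 a4 a5 b36 a7 a8
Rows 1 and 2 agree on F; apply F→D and equate their D entries.
Rows 1 and 2 agree on D; apply D→AE and equate their AE entries.
Rows 1 and 2 agree on E; apply E→BD and equate their BD entries.
Rows 1 and 3 agree on E; apply E→BD and equate their BD entries.
No row becomes fully distinguished — the join is lossy.

No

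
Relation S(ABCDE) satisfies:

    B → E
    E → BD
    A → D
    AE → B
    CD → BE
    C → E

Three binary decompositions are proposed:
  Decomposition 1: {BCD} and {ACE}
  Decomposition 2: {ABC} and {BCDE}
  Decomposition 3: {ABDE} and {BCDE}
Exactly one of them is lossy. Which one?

Decomposition 3

Decomposition 1: common = {C}, closure = {BCDE} → lossless.
Decomposition 2: common = {BC}, closure = {BCDE} → lossless.
Decomposition 3: common = {BDE}, closure = {BDE} → lossy.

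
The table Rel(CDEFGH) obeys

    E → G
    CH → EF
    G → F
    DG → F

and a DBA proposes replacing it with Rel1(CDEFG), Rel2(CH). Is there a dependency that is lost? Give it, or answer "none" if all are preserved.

CH → EF

Check CH → EF: no single fragment contains all of {CEFH}, and the restricted closure of {CH} across the fragments never reaches {EF}.
E → G is preserved.
G → F is preserved.
DG → F is preserved.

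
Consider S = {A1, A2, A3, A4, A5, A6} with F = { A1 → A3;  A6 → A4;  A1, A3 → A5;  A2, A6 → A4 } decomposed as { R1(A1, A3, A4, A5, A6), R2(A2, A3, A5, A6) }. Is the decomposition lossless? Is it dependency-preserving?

lossy but dependency-preserving

Lossless test: (A3, A5, A6)⁺ = {A3, A4, A5, A6}, which is a superkey of neither fragment — lossy.
Dependency preservation: A2, A6 → A4 is not contained in any single fragment, but the restricted closure of its left-hand side across the fragments still reaches the right-hand side; the remaining FDs each lie inside some fragment. All dependencies are preserved.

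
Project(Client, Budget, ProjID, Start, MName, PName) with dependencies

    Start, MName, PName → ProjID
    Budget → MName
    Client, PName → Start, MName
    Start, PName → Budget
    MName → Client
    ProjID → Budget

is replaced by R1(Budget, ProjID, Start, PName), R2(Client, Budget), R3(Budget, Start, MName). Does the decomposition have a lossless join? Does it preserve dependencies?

lossless but not dependency-preserving

Lossless test (chase): Rows 1 and 2 agree on Budget; apply Budget→MName and equate their MName entries. Rows 1 and 3 agree on Budget; apply Budget→MName and equate their MName entries. Rows 1 and 2 agree on MName; apply MName→Client and equate their Client entries. Rows 1 and 3 agree on MName; apply MName→Client and equate their Client entries. Row 1 is now all distinguished symbols — the join is lossless.
Dependency preservation: the restricted closure of {Client, PName} across the fragments never reaches {Start, MName}, so Client, PName → Start, MName cannot be enforced without a join — not preserved.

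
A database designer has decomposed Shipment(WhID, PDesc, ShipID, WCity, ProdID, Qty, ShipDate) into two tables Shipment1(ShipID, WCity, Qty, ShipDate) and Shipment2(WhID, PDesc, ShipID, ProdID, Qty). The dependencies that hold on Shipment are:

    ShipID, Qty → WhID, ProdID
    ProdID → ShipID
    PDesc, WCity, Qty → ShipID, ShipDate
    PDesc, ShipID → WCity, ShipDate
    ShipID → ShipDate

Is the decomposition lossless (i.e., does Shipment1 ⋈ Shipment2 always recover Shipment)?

No

Common attributes: Shipment1 ∩ Shipment2 = {ShipID, Qty}.
Closure of {ShipID, Qty}: ShipID, Qty → WhID, ProdID applies, adding WhID, ProdID; ShipID → ShipDate applies, adding ShipDate. So (ShipID, Qty)⁺ = {WhID, ShipID, ProdID, Qty, ShipDate}.
The closure contains neither all of Shipment1 = {ShipID, WCity, Qty, ShipDate} nor all of Shipment2 = {WhID, PDesc, ShipID, ProdID, Qty}, so the common attributes are not a superkey of either fragment. The join is lossy.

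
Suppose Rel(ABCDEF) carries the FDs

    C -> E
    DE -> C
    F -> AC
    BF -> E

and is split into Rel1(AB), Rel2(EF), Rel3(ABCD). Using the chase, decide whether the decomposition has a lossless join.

No

Chase test. Columns are ABCDEF; row i has aⱼ where attribute j ∈ Reli, else bᵢⱼ.
Initial tableau (one row per fragment):
  row 1: a1 a2 b13 b14 b15 b16
  row 2: b21 b22 b23 b24 a5 a6
  row 3: a1 a2 a3 a4 b35 b36
No row becomes fully distinguished — the join is lossy.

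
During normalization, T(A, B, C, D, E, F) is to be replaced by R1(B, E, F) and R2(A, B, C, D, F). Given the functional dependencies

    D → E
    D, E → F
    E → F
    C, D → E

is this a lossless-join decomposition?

No

Common attributes: R1 ∩ R2 = {B, F}.
No dependency enlarges {B, F}, so (B, F)⁺ = {B, F}.
The closure contains neither all of R1 = {B, E, F} nor all of R2 = {A, B, C, D, F}, so the common attributes are not a superkey of either fragment. The join is lossy.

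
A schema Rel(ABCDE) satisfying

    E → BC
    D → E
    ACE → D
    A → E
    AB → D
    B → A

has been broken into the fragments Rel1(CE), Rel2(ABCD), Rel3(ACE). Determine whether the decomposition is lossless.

Chase test. Columns are ABCDE; row i has aⱼ where attribute j ∈ Reli, else bᵢⱼ.
Initial tableau (one row per fragment):
  row 1: b11 b12 a3 b14 a5
  row 2: a1 a2 a3 a4 b25
  row 3: a1 b32 a3 b34 a5
Rows 1 and 3 agree on E; apply E→BC and equate their BC entries.
Rows 2 and 3 agree on A; apply A→E and equate their E entries.
Rows 1 and 3 agree on B; apply B→A and equate their A entries.
Rows 1 and 2 agree on E; apply E→BC and equate their BC entries.
Rows 1 and 2 agree on ACE; apply ACE→D and equate their D entries.
Rows 1 and 3 agree on ACE; apply ACE→D and equate their D entries.
Row 1 is now all distinguished symbols — the join is lossless.

Yes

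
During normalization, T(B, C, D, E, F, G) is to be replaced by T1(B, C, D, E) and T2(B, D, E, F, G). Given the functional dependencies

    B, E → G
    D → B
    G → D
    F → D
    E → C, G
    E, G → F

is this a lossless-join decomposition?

Yes

Common attributes: T1 ∩ T2 = {B, D, E}.
Closure of {B, D, E}: B, E → G applies, adding G; E → C, G applies, adding C; E, G → F applies, adding F. So (B, D, E)⁺ = {B, C, D, E, F, G}.
This closure contains every attribute of T1, so T1 ∩ T2 → T1. The join is lossless.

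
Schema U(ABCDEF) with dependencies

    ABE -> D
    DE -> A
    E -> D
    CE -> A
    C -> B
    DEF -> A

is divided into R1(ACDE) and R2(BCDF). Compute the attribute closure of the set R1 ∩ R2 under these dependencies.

R1 ∩ R2 = {CD}.
C → B applies, adding B
Closure: {BCD}.

BCD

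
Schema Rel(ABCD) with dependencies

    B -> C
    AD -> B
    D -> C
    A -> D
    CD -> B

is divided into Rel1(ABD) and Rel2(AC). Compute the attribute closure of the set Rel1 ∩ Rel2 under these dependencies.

ABCD

Rel1 ∩ Rel2 = {A}.
A → D applies, adding D
AD → B applies, adding B
D → C applies, adding C
Closure: {ABCD}.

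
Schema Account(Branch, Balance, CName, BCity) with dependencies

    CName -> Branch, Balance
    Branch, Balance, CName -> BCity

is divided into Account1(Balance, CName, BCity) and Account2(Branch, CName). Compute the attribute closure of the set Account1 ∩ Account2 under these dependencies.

Account1 ∩ Account2 = {CName}.
CName → Branch, Balance applies, adding Branch, Balance
Branch, Balance, CName → BCity applies, adding BCity
Closure: {Branch, Balance, CName, BCity}.

Branch, Balance, CName, BCity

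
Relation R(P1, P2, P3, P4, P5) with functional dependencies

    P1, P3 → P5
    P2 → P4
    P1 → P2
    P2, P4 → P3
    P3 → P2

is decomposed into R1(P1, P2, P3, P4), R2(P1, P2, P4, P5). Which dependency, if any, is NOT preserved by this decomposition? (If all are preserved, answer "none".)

P1, P3 → P5: restricted closure across fragments reaches P5.
P2 → P4 lies within R1.
P1 → P2 lies within R1.
P2, P4 → P3 lies within R1.
P3 → P2 lies within R1.
Every dependency is enforceable on the fragments, so the decomposition is dependency-preserving.

none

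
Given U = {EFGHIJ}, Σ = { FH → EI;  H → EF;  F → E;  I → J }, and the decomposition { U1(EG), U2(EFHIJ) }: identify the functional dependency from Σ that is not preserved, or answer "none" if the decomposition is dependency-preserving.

FH → EI lies within U2.
H → EF lies within U2.
F → E lies within U2.
I → J lies within U2.
Every dependency is enforceable on the fragments, so the decomposition is dependency-preserving.

none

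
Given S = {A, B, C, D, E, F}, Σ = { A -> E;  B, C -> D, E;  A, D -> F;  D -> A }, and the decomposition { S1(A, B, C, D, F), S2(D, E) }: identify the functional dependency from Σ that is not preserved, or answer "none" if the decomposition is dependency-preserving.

A -> E

Check A → E: no single fragment contains all of {A, E}, and the restricted closure of {A} across the fragments never reaches {E}.
B, C → D, E is preserved.
A, D → F is preserved.
D → A is preserved.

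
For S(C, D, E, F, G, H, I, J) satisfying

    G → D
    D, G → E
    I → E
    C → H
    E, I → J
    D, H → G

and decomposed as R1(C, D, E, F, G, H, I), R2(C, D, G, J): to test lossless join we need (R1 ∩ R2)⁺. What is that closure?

C, D, E, G, H

R1 ∩ R2 = {C, D, G}.
D, G → E applies, adding E
C → H applies, adding H
Closure: {C, D, E, G, H}.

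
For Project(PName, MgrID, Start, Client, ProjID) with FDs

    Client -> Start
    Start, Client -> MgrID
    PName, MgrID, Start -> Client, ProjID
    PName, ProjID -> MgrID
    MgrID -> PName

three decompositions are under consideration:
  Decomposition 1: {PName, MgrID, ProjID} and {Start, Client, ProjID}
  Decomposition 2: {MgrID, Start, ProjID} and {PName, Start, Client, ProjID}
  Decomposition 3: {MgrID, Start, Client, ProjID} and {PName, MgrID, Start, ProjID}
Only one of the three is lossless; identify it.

Decomposition 1: common = {ProjID}, closure = {ProjID} → lossy.
Decomposition 2: common = {Start, ProjID}, closure = {Start, ProjID} → lossy.
Decomposition 3: common = {MgrID, Start, ProjID}, closure = {PName, MgrID, Start, Client, ProjID} → lossless.

Decomposition 3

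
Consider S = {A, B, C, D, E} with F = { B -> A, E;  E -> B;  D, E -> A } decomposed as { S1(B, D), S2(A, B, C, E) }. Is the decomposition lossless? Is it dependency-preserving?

lossy but dependency-preserving

Lossless test: (B)⁺ = {A, B, E}, which is a superkey of neither fragment — lossy.
Dependency preservation: D, E → A is not contained in any single fragment, but the restricted closure of its left-hand side across the fragments still reaches the right-hand side; the remaining FDs each lie inside some fragment. All dependencies are preserved.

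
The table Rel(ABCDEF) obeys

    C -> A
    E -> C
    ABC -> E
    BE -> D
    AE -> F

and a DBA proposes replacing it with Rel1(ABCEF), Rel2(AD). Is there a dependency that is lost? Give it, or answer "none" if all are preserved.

Check BE → D: no single fragment contains all of {BDE}, and the restricted closure of {BE} across the fragments never reaches {D}.
C → A is preserved.
E → C is preserved.
ABC → E is preserved.
AE → F is preserved.

BE -> D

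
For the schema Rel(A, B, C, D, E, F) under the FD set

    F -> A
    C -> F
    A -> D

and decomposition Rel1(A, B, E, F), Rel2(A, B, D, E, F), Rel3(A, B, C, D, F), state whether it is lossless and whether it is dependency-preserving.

lossy but dependency-preserving

Lossless test (chase): Rows 1 and 2 agree on A; apply A→D and equate their D entries. No row becomes fully distinguished — the join is lossy.
Dependency preservation: every FD's attributes lie within a single fragment, so each can be enforced locally — preserved.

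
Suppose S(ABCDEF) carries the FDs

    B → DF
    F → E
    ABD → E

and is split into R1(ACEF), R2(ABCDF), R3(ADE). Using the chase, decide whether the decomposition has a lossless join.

Yes

Chase test. Columns are ABCDEF; row i has aⱼ where attribute j ∈ Ri, else bᵢⱼ.
Initial tableau (one row per fragment):
  row 1: a1 b12 a3 b14 a5 a6
  row 2: a1 a2 a3 a4 b25 a6
  row 3: a1 b32 b33 a4 a5 b36
Rows 1 and 2 agree on F; apply F→E and equate their E entries.
Row 2 is now all distinguished symbols — the join is lossless.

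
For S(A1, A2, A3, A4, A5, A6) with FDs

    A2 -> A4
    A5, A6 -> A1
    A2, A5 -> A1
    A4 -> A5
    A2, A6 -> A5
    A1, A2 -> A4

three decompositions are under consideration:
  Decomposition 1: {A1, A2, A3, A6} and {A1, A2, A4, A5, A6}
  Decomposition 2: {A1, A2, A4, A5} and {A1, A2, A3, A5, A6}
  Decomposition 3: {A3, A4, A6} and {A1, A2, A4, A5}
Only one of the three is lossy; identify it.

Decomposition 1: common = {A1, A2, A6}, closure = {A1, A2, A4, A5, A6} → lossless.
Decomposition 2: common = {A1, A2, A5}, closure = {A1, A2, A4, A5} → lossless.
Decomposition 3: common = {A4}, closure = {A4, A5} → lossy.

Decomposition 3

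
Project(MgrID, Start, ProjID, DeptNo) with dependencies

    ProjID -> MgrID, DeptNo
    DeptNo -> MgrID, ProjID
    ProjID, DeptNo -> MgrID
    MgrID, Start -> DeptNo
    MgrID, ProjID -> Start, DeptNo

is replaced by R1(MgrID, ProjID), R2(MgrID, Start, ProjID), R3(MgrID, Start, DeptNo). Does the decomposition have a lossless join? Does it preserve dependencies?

lossless and dependency-preserving

Lossless test (chase): Rows 1 and 2 agree on ProjID; apply ProjID→MgrID, DeptNo and equate their MgrID, DeptNo entries. Rows 2 and 3 agree on MgrID, Start; apply MgrID, Start→DeptNo and equate their DeptNo entries. Rows 1 and 2 agree on MgrID, ProjID; apply MgrID, ProjID→Start, DeptNo and equate their Start, DeptNo entries. Rows 1 and 3 agree on DeptNo; apply DeptNo→MgrID, ProjID and equate their MgrID, ProjID entries. Row 1 is now all distinguished symbols — the join is lossless.
Dependency preservation: ProjID → MgrID, DeptNo; DeptNo → MgrID, ProjID; ProjID, DeptNo → MgrID; MgrID, ProjID → Start, DeptNo are not contained in any single fragment, but the restricted closure of each left-hand side across the fragments still reaches the right-hand side; the remaining FDs each lie inside some fragment. All dependencies are preserved.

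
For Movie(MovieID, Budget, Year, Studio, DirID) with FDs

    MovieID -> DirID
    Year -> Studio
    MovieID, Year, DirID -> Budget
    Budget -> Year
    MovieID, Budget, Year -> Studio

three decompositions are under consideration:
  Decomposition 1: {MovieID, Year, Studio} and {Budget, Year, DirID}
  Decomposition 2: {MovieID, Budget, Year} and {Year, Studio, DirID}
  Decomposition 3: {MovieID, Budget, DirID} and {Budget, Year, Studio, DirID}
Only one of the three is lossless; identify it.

Decomposition 3

Decomposition 1: common = {Year}, closure = {Year, Studio} → lossy.
Decomposition 2: common = {Year}, closure = {Year, Studio} → lossy.
Decomposition 3: common = {Budget, DirID}, closure = {Budget, Year, Studio, DirID} → lossless.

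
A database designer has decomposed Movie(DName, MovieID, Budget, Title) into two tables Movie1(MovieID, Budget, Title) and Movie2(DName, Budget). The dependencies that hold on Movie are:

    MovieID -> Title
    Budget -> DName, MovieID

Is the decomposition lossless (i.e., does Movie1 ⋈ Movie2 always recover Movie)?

Yes

Common attributes: Movie1 ∩ Movie2 = {Budget}.
Closure of {Budget}: Budget → DName, MovieID applies, adding DName, MovieID; MovieID → Title applies, adding Title. So (Budget)⁺ = {DName, MovieID, Budget, Title}.
This closure contains every attribute of Movie1, so Movie1 ∩ Movie2 → Movie1. The join is lossless.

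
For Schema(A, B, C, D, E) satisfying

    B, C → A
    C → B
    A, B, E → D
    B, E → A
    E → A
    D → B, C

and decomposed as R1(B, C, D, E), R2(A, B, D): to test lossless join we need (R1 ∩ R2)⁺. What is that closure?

R1 ∩ R2 = {B, D}.
D → B, C applies, adding C
B, C → A applies, adding A
Closure: {A, B, C, D}.

A, B, C, D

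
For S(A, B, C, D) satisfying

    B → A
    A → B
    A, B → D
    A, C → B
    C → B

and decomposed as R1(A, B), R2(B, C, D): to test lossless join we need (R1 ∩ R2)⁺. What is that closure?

R1 ∩ R2 = {B}.
B → A applies, adding A
A, B → D applies, adding D
Closure: {A, B, D}.

A, B, D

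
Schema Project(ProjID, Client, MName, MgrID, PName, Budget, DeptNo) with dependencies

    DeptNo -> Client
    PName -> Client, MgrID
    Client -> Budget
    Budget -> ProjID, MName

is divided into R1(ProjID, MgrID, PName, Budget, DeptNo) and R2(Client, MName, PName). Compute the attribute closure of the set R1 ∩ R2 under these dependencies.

ProjID, Client, MName, MgrID, PName, Budget

R1 ∩ R2 = {PName}.
PName → Client, MgrID applies, adding Client, MgrID
Client → Budget applies, adding Budget
Budget → ProjID, MName applies, adding ProjID, MName
Closure: {ProjID, Client, MName, MgrID, PName, Budget}.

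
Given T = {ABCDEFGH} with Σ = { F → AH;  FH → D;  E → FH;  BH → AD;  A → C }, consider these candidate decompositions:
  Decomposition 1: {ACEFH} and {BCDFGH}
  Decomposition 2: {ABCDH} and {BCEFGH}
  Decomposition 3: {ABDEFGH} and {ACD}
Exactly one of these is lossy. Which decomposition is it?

Decomposition 1

Decomposition 1: common = {CFH}, closure = {ACDFH} → lossy.
Decomposition 2: common = {BCH}, closure = {ABCDH} → lossless.
Decomposition 3: common = {AD}, closure = {ACD} → lossless.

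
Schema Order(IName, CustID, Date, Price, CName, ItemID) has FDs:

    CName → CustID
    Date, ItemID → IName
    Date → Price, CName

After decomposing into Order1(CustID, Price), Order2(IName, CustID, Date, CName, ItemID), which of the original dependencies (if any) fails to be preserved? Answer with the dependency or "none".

Date → Price, CName

Check Date → Price, CName: no single fragment contains all of {Date, Price, CName}, and the restricted closure of {Date} across the fragments never reaches {Price, CName}.
CName → CustID is preserved.
Date, ItemID → IName is preserved.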